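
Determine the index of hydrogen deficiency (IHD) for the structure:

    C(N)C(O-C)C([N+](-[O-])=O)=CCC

Molecular formula from the SMILES: C7H14N2O3.
DoU = (2C + 2 + N − H − X)/2 = (2·7 + 2 + 2 − 14 − 0)/2 = 4/2 = 2.
(Structurally: 0 ring(s) + 2 π bond(s) = 2.)

2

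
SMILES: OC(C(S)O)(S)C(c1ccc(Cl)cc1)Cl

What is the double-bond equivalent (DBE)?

4

Molecular formula from the SMILES: C9H10Cl2O2S2.
DoU = (2C + 2 + N − H − X)/2 = (2·9 + 2 + 0 − 10 − 2)/2 = 8/2 = 4.
(Structurally: 1 ring(s) + 3 π bond(s) = 4.)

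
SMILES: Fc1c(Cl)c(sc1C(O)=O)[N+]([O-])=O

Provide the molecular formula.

Heavy atoms from the SMILES: 5 C, 1 Cl, 1 F, 1 N, 4 O, 1 S.
Implicit hydrogens by atom environment:
  4 × C (aromatic): no H
  2 × O: no H
  1 × C: no H
  1 × Cl: no H
  1 × F: no H
  1 × N (charge +1): no H
  1 × O: 1 H
  1 × O (charge -1): no H
  1 × S (aromatic): no H
  Total hydrogens = 1.
Molecular formula: C5HClFNO4S

C5HClFNO4S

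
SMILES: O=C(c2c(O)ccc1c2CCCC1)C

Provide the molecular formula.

C12H14O2

Heavy atoms from the SMILES: 12 C, 2 O.
Implicit hydrogens by atom environment:
  4 × C: 2 H each → 8
  4 × C (aromatic): no H
  2 × C (aromatic): 1 H each → 2
  1 × C: 3 H
  1 × C: no H
  1 × O: 1 H
  1 × O: no H
  Total hydrogens = 14.
Molecular formula: C12H14O2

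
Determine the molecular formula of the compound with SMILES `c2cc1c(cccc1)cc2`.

Heavy atoms from the SMILES: 10 C.
Implicit hydrogens by atom environment:
  8 × C (aromatic): 1 H each → 8
  2 × C (aromatic): no H
  Total hydrogens = 8.
Molecular formula: C10H8

C10H8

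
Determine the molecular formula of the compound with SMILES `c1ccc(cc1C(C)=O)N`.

Heavy atoms from the SMILES: 8 C, 1 N, 1 O.
Implicit hydrogens by atom environment:
  4 × C (aromatic): 1 H each → 4
  2 × C (aromatic): no H
  1 × C: 3 H
  1 × C: no H
  1 × N: 2 H
  1 × O: no H
  Total hydrogens = 9.
Molecular formula: C8H9NO

C8H9NO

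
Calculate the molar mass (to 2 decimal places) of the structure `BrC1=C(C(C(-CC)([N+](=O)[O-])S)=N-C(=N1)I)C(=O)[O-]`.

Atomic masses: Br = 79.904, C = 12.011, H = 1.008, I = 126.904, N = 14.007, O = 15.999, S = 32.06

447.02

Molecular formula: C8H6BrIN3O4S-.
M = 1×79.904 + 8×12.011 + 6×1.008 + 1×126.904 + 3×14.007 + 4×15.999 + 1×32.06 = 447.02 g/mol.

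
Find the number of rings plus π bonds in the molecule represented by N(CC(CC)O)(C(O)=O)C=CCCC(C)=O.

3

Molecular formula from the SMILES: C11H19NO4.
DoU = (2C + 2 + N − H − X)/2 = (2·11 + 2 + 1 − 19 − 0)/2 = 6/2 = 3.
(Structurally: 0 ring(s) + 3 π bond(s) = 3.)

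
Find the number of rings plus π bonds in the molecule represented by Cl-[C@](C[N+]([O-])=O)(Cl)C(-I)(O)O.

1

Molecular formula from the SMILES: C3H4Cl2INO4.
DoU = (2C + 2 + N − H − X)/2 = (2·3 + 2 + 1 − 4 − 3)/2 = 2/2 = 1.
(Structurally: 0 ring(s) + 1 π bond(s) = 1.)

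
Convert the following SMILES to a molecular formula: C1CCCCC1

C6H12

Heavy atoms from the SMILES: 6 C.
Implicit hydrogens by atom environment:
  6 × C: 2 H each → 12
  Total hydrogens = 12.
Molecular formula: C6H12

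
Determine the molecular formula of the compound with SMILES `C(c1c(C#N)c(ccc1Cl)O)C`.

Heavy atoms from the SMILES: 9 C, 1 Cl, 1 N, 1 O.
Implicit hydrogens by atom environment:
  4 × C (aromatic): no H
  2 × C (aromatic): 1 H each → 2
  1 × C: 3 H
  1 × C: 2 H
  1 × C: no H
  1 × Cl: no H
  1 × N: no H
  1 × O: 1 H
  Total hydrogens = 8.
Molecular formula: C9H8ClNO

C9H8ClNO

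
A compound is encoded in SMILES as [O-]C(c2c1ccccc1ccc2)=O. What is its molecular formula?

Heavy atoms from the SMILES: 11 C, 2 O.
Implicit hydrogens by atom environment:
  7 × C (aromatic): 1 H each → 7
  3 × C (aromatic): no H
  1 × C: no H
  1 × O: no H
  1 × O (charge -1): no H
  Total hydrogens = 7.
Net charge -1.
Molecular formula: C11H7O2-

C11H7O2-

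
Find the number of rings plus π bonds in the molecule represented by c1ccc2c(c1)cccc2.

7

Molecular formula from the SMILES: C10H8.
DoU = (2C + 2 + N − H − X)/2 = (2·10 + 2 + 0 − 8 − 0)/2 = 14/2 = 7.
(Structurally: 2 ring(s) + 5 π bond(s) = 7.)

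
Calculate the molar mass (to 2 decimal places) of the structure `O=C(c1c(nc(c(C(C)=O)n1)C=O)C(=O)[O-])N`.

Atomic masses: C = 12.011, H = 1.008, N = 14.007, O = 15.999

236.16

Molecular formula: C9H6N3O5-.
M = 9×12.011 + 6×1.008 + 3×14.007 + 5×15.999 = 236.16 g/mol.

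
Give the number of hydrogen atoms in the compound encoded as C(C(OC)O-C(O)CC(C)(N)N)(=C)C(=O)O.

18

Hydrogens are implicit in SMILES; fill each atom to its normal valence:
  3 × C: no H
  3 × O: no H
  2 × C: 3 H each → 6
  2 × C: 2 H each → 4
  2 × C: 1 H each → 2
  2 × N: 2 H each → 4
  2 × O: 1 H each → 2
  Total hydrogens = 18.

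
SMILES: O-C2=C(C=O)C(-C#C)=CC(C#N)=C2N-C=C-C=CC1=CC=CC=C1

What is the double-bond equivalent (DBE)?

Molecular formula from the SMILES: C20H14N2O2.
DoU = (2C + 2 + N − H − X)/2 = (2·20 + 2 + 2 − 14 − 0)/2 = 30/2 = 15.
(Structurally: 2 ring(s) + 13 π bond(s) = 15.)

15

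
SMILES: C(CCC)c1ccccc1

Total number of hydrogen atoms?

14

Hydrogens are implicit in SMILES; fill each atom to its normal valence:
  5 × C (aromatic): 1 H each → 5
  3 × C: 2 H each → 6
  1 × C: 3 H
  1 × C (aromatic): no H
  Total hydrogens = 14.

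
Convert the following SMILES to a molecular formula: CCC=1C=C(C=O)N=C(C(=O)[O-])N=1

Heavy atoms from the SMILES: 8 C, 2 N, 3 O.
Implicit hydrogens by atom environment:
  3 × C (aromatic): no H
  2 × N (aromatic): no H
  2 × O: no H
  1 × C: 3 H
  1 × C: 2 H
  1 × C (aromatic): 1 H
  1 × C: 1 H
  1 × C: no H
  1 × O (charge -1): no H
  Total hydrogens = 7.
Net charge -1.
Molecular formula: C8H7N2O3-

C8H7N2O3-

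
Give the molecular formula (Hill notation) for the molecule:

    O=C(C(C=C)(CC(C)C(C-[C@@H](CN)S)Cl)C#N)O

Heavy atoms from the SMILES: 12 C, 1 Cl, 2 N, 2 O, 1 S.
Implicit hydrogens by atom environment:
  4 × C: 2 H each → 8
  4 × C: 1 H each → 4
  3 × C: no H
  1 × C: 3 H
  1 × Cl: no H
  1 × N: 2 H
  1 × N: no H
  1 × O: 1 H
  1 × O: no H
  1 × S: 1 H
  Total hydrogens = 19.
Molecular formula: C12H19ClN2O2S

C12H19ClN2O2S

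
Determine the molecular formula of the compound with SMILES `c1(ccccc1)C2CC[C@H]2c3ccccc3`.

C16H16

Heavy atoms from the SMILES: 16 C.
Implicit hydrogens by atom environment:
  10 × C (aromatic): 1 H each → 10
  2 × C: 2 H each → 4
  2 × C: 1 H each → 2
  2 × C (aromatic): no H
  Total hydrogens = 16.
Molecular formula: C16H16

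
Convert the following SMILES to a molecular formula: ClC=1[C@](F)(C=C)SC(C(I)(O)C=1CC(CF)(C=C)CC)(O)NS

C14H19ClF2INO2S2

Heavy atoms from the SMILES: 14 C, 1 Cl, 2 F, 1 I, 1 N, 2 O, 2 S.
Implicit hydrogens by atom environment:
  6 × C: no H
  5 × C: 2 H each → 10
  2 × C: 1 H each → 2
  2 × F: no H
  2 × O: 1 H each → 2
  1 × C: 3 H
  1 × Cl: no H
  1 × I: no H
  1 × N: 1 H
  1 × S: 1 H
  1 × S: no H
  Total hydrogens = 19.
Molecular formula: C14H19ClF2INO2S2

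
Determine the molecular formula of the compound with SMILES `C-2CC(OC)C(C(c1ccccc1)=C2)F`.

C13H15FO

Heavy atoms from the SMILES: 13 C, 1 F, 1 O.
Implicit hydrogens by atom environment:
  5 × C (aromatic): 1 H each → 5
  3 × C: 1 H each → 3
  2 × C: 2 H each → 4
  1 × C: 3 H
  1 × C: no H
  1 × C (aromatic): no H
  1 × F: no H
  1 × O: no H
  Total hydrogens = 15.
Molecular formula: C13H15FO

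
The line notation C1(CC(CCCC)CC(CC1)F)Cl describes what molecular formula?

Heavy atoms from the SMILES: 11 C, 1 Cl, 1 F.
Implicit hydrogens by atom environment:
  7 × C: 2 H each → 14
  3 × C: 1 H each → 3
  1 × C: 3 H
  1 × Cl: no H
  1 × F: no H
  Total hydrogens = 20.
Molecular formula: C11H20ClF

C11H20ClF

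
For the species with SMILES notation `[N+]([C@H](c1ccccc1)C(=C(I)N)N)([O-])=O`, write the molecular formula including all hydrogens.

Heavy atoms from the SMILES: 9 C, 1 I, 3 N, 2 O.
Implicit hydrogens by atom environment:
  5 × C (aromatic): 1 H each → 5
  2 × C: no H
  2 × N: 2 H each → 4
  1 × C: 1 H
  1 × C (aromatic): no H
  1 × I: no H
  1 × N (charge +1): no H
  1 × O: no H
  1 × O (charge -1): no H
  Total hydrogens = 10.
Molecular formula: C9H10IN3O2

C9H10IN3O2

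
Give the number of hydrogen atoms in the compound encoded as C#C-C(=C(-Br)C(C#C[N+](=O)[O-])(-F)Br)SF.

Hydrogens are implicit in SMILES; fill each atom to its normal valence:
  6 × C: no H
  2 × Br: no H
  2 × F: no H
  1 × C: 1 H
  1 × N (charge +1): no H
  1 × O: no H
  1 × O (charge -1): no H
  1 × S: no H
  Total hydrogens = 1.

1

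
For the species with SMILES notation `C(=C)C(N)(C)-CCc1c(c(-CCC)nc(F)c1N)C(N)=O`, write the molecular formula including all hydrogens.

C15H23FN4O

Heavy atoms from the SMILES: 15 C, 1 F, 4 N, 1 O.
Implicit hydrogens by atom environment:
  5 × C: 2 H each → 10
  5 × C (aromatic): no H
  3 × N: 2 H each → 6
  2 × C: 3 H each → 6
  2 × C: no H
  1 × C: 1 H
  1 × F: no H
  1 × N (aromatic): no H
  1 × O: no H
  Total hydrogens = 23.
Molecular formula: C15H23FN4O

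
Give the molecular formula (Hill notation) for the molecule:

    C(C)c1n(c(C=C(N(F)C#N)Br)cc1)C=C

C11H11BrFN3

Heavy atoms from the SMILES: 1 Br, 11 C, 1 F, 3 N.
Implicit hydrogens by atom environment:
  2 × C: 2 H each → 4
  2 × C (aromatic): 1 H each → 2
  2 × C: 1 H each → 2
  2 × C (aromatic): no H
  2 × C: no H
  2 × N: no H
  1 × Br: no H
  1 × C: 3 H
  1 × F: no H
  1 × N (aromatic): no H
  Total hydrogens = 11.
Molecular formula: C11H11BrFN3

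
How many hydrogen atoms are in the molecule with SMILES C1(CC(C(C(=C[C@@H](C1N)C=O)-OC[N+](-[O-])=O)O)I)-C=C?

17

Hydrogens are implicit in SMILES; fill each atom to its normal valence:
  8 × C: 1 H each → 8
  3 × C: 2 H each → 6
  3 × O: no H
  1 × C: no H
  1 × I: no H
  1 × N: 2 H
  1 × N (charge +1): no H
  1 × O: 1 H
  1 × O (charge -1): no H
  Total hydrogens = 17.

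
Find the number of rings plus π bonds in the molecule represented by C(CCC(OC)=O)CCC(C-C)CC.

1

Molecular formula from the SMILES: C12H24O2.
DoU = (2C + 2 + N − H − X)/2 = (2·12 + 2 + 0 − 24 − 0)/2 = 2/2 = 1.
(Structurally: 0 ring(s) + 1 π bond(s) = 1.)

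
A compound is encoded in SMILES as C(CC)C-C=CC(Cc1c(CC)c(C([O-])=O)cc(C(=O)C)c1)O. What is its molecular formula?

Heavy atoms from the SMILES: 19 C, 4 O.
Implicit hydrogens by atom environment:
  5 × C: 2 H each → 10
  4 × C (aromatic): no H
  3 × C: 3 H each → 9
  3 × C: 1 H each → 3
  2 × C (aromatic): 1 H each → 2
  2 × C: no H
  2 × O: no H
  1 × O: 1 H
  1 × O (charge -1): no H
  Total hydrogens = 25.
Net charge -1.
Molecular formula: C19H25O4-

C19H25O4-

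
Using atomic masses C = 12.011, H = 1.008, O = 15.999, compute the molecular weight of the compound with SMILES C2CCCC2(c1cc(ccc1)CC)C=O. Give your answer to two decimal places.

Molecular formula: C14H18O.
M = 14×12.011 + 18×1.008 + 1×15.999 = 202.30 g/mol.

202.30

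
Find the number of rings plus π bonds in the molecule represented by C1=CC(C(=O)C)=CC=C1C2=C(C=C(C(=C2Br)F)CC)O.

9

Molecular formula from the SMILES: C16H14BrFO2.
DoU = (2C + 2 + N − H − X)/2 = (2·16 + 2 + 0 − 14 − 2)/2 = 18/2 = 9.
(Structurally: 2 ring(s) + 7 π bond(s) = 9.)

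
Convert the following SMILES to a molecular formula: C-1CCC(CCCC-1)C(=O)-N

C9H17NO

Heavy atoms from the SMILES: 9 C, 1 N, 1 O.
Implicit hydrogens by atom environment:
  7 × C: 2 H each → 14
  1 × C: 1 H
  1 × C: no H
  1 × N: 2 H
  1 × O: no H
  Total hydrogens = 17.
Molecular formula: C9H17NO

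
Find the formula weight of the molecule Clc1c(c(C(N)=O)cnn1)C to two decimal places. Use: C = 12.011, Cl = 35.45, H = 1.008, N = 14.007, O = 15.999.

Molecular formula: C6H6ClN3O.
M = 6×12.011 + 1×35.45 + 6×1.008 + 3×14.007 + 1×15.999 = 171.58 g/mol.

171.58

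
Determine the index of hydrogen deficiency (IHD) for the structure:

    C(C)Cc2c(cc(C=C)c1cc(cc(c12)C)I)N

8

Molecular formula from the SMILES: C16H18IN.
DoU = (2C + 2 + N − H − X)/2 = (2·16 + 2 + 1 − 18 − 1)/2 = 16/2 = 8.
(Structurally: 2 ring(s) + 6 π bond(s) = 8.)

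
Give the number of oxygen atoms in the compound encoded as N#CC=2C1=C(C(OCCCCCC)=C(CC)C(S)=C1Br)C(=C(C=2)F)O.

The symbol for oxygen appears 2 times in the SMILES.

2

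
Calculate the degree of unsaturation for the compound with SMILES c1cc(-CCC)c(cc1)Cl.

4

Molecular formula from the SMILES: C9H11Cl.
DoU = (2C + 2 + N − H − X)/2 = (2·9 + 2 + 0 − 11 − 1)/2 = 8/2 = 4.
(Structurally: 1 ring(s) + 3 π bond(s) = 4.)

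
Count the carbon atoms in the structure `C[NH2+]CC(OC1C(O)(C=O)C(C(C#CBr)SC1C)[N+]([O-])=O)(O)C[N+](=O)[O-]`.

13

The symbol for carbon appears 13 times in the SMILES.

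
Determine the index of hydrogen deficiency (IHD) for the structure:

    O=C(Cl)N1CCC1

2

Molecular formula from the SMILES: C4H6ClNO.
DoU = (2C + 2 + N − H − X)/2 = (2·4 + 2 + 1 − 6 − 1)/2 = 4/2 = 2.
(Structurally: 1 ring(s) + 1 π bond(s) = 2.)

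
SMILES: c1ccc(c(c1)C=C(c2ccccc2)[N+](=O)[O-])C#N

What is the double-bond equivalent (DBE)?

12

Molecular formula from the SMILES: C15H10N2O2.
DoU = (2C + 2 + N − H − X)/2 = (2·15 + 2 + 2 − 10 − 0)/2 = 24/2 = 12.
(Structurally: 2 ring(s) + 10 π bond(s) = 12.)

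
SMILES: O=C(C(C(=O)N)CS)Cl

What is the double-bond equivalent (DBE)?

Molecular formula from the SMILES: C4H6ClNO2S.
DoU = (2C + 2 + N − H − X)/2 = (2·4 + 2 + 1 − 6 − 1)/2 = 4/2 = 2.
(Structurally: 0 ring(s) + 2 π bond(s) = 2.)

2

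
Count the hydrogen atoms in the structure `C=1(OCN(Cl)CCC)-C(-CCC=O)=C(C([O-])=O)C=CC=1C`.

Hydrogens are implicit in SMILES; fill each atom to its normal valence:
  5 × C: 2 H each → 10
  4 × C (aromatic): no H
  3 × O: no H
  2 × C: 3 H each → 6
  2 × C (aromatic): 1 H each → 2
  1 × C: 1 H
  1 × C: no H
  1 × Cl: no H
  1 × N: no H
  1 × O (charge -1): no H
  Total hydrogens = 19.

19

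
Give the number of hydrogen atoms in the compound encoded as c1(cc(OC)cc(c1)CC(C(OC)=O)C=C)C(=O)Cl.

Hydrogens are implicit in SMILES; fill each atom to its normal valence:
  4 × O: no H
  3 × C (aromatic): 1 H each → 3
  3 × C (aromatic): no H
  2 × C: 3 H each → 6
  2 × C: 2 H each → 4
  2 × C: 1 H each → 2
  2 × C: no H
  1 × Cl: no H
  Total hydrogens = 15.

15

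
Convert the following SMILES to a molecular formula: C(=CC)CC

Heavy atoms from the SMILES: 5 C.
Implicit hydrogens by atom environment:
  2 × C: 3 H each → 6
  2 × C: 1 H each → 2
  1 × C: 2 H
  Total hydrogens = 10.
Molecular formula: C5H10

C5H10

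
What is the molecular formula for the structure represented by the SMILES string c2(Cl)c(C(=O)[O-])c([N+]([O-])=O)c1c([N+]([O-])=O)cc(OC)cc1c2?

Heavy atoms from the SMILES: 12 C, 1 Cl, 2 N, 7 O.
Implicit hydrogens by atom environment:
  7 × C (aromatic): no H
  4 × O: no H
  3 × C (aromatic): 1 H each → 3
  3 × O (charge -1): no H
  2 × N (charge +1): no H
  1 × C: 3 H
  1 × C: no H
  1 × Cl: no H
  Total hydrogens = 6.
Net charge -1.
Molecular formula: C12H6ClN2O7-

C12H6ClN2O7-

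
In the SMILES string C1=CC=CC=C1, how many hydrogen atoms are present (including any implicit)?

6

Hydrogens are implicit in SMILES; fill each atom to its normal valence:
  6 × C (aromatic): 1 H each → 6
  Total hydrogens = 6.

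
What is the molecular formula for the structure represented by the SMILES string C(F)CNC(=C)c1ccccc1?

Heavy atoms from the SMILES: 10 C, 1 F, 1 N.
Implicit hydrogens by atom environment:
  5 × C (aromatic): 1 H each → 5
  3 × C: 2 H each → 6
  1 × C: no H
  1 × C (aromatic): no H
  1 × F: no H
  1 × N: 1 H
  Total hydrogens = 12.
Molecular formula: C10H12FN

C10H12FN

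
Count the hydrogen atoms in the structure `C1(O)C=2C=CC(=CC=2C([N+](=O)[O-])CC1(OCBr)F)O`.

11

Hydrogens are implicit in SMILES; fill each atom to its normal valence:
  3 × C (aromatic): 1 H each → 3
  3 × C (aromatic): no H
  2 × C: 2 H each → 4
  2 × C: 1 H each → 2
  2 × O: 1 H each → 2
  2 × O: no H
  1 × Br: no H
  1 × C: no H
  1 × F: no H
  1 × N (charge +1): no H
  1 × O (charge -1): no H
  Total hydrogens = 11.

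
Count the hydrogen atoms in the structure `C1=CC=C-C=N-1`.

5

Hydrogens are implicit in SMILES; fill each atom to its normal valence:
  5 × C (aromatic): 1 H each → 5
  1 × N (aromatic): no H
  Total hydrogens = 5.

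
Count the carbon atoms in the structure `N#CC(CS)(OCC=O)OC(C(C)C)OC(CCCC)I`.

The symbol for carbon appears 14 times in the SMILES.

14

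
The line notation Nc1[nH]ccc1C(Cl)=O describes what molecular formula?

C5H5ClN2O

Heavy atoms from the SMILES: 5 C, 1 Cl, 2 N, 1 O.
Implicit hydrogens by atom environment:
  2 × C (aromatic): 1 H each → 2
  2 × C (aromatic): no H
  1 × C: no H
  1 × Cl: no H
  1 × N: 2 H
  1 × N (aromatic): 1 H
  1 × O: no H
  Total hydrogens = 5.
Molecular formula: C5H5ClN2O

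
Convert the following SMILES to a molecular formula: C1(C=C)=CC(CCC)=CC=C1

C11H14

Heavy atoms from the SMILES: 11 C.
Implicit hydrogens by atom environment:
  4 × C (aromatic): 1 H each → 4
  3 × C: 2 H each → 6
  2 × C (aromatic): no H
  1 × C: 3 H
  1 × C: 1 H
  Total hydrogens = 14.
Molecular formula: C11H14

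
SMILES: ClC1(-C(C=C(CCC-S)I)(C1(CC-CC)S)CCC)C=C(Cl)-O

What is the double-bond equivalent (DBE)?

Molecular formula from the SMILES: C17H27Cl2IOS2.
DoU = (2C + 2 + N − H − X)/2 = (2·17 + 2 + 0 − 27 − 3)/2 = 6/2 = 3.
(Structurally: 1 ring(s) + 2 π bond(s) = 3.)

3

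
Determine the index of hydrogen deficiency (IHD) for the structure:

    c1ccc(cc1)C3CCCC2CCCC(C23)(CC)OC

Molecular formula from the SMILES: C19H28O.
DoU = (2C + 2 + N − H − X)/2 = (2·19 + 2 + 0 − 28 − 0)/2 = 12/2 = 6.
(Structurally: 3 ring(s) + 3 π bond(s) = 6.)

6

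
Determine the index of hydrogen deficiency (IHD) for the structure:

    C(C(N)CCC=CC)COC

Molecular formula from the SMILES: C9H19NO.
DoU = (2C + 2 + N − H − X)/2 = (2·9 + 2 + 1 − 19 − 0)/2 = 2/2 = 1.
(Structurally: 0 ring(s) + 1 π bond(s) = 1.)

1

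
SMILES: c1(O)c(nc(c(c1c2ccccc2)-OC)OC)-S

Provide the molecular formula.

C13H13NO3S

Heavy atoms from the SMILES: 13 C, 1 N, 3 O, 1 S.
Implicit hydrogens by atom environment:
  6 × C (aromatic): no H
  5 × C (aromatic): 1 H each → 5
  2 × C: 3 H each → 6
  2 × O: no H
  1 × N (aromatic): no H
  1 × O: 1 H
  1 × S: 1 H
  Total hydrogens = 13.
Molecular formula: C13H13NO3S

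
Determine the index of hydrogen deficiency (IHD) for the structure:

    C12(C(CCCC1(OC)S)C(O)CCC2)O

2

Molecular formula from the SMILES: C11H20O3S.
DoU = (2C + 2 + N − H − X)/2 = (2·11 + 2 + 0 − 20 − 0)/2 = 4/2 = 2.
(Structurally: 2 ring(s) + 0 π bond(s) = 2.)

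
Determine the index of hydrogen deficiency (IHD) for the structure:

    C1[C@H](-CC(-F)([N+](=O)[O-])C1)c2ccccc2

Molecular formula from the SMILES: C11H12FNO2.
DoU = (2C + 2 + N − H − X)/2 = (2·11 + 2 + 1 − 12 − 1)/2 = 12/2 = 6.
(Structurally: 2 ring(s) + 4 π bond(s) = 6.)

6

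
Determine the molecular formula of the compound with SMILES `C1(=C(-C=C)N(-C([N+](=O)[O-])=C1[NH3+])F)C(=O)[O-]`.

Heavy atoms from the SMILES: 7 C, 1 F, 3 N, 4 O.
Implicit hydrogens by atom environment:
  4 × C (aromatic): no H
  2 × O: no H
  2 × O (charge -1): no H
  1 × C: 2 H
  1 × C: 1 H
  1 × C: no H
  1 × F: no H
  1 × N (charge +1): 3 H
  1 × N (aromatic): no H
  1 × N (charge +1): no H
  Total hydrogens = 6.
Molecular formula: C7H6FN3O4

C7H6FN3O4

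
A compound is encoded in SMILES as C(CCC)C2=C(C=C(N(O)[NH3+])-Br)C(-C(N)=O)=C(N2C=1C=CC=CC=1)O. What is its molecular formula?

Heavy atoms from the SMILES: 1 Br, 17 C, 4 N, 3 O.
Implicit hydrogens by atom environment:
  5 × C (aromatic): 1 H each → 5
  5 × C (aromatic): no H
  3 × C: 2 H each → 6
  2 × C: no H
  2 × O: 1 H each → 2
  1 × Br: no H
  1 × C: 3 H
  1 × C: 1 H
  1 × N (charge +1): 3 H
  1 × N: 2 H
  1 × N (aromatic): no H
  1 × N: no H
  1 × O: no H
  Total hydrogens = 22.
Net charge +1.
Molecular formula: C17H22BrN4O3+

C17H22BrN4O3+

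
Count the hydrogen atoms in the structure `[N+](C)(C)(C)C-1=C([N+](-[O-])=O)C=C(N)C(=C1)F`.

Hydrogens are implicit in SMILES; fill each atom to its normal valence:
  4 × C (aromatic): no H
  3 × C: 3 H each → 9
  2 × C (aromatic): 1 H each → 2
  2 × N (charge +1): no H
  1 × F: no H
  1 × N: 2 H
  1 × O: no H
  1 × O (charge -1): no H
  Total hydrogens = 13.

13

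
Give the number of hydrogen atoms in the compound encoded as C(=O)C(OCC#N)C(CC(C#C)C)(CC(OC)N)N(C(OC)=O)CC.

27

Hydrogens are implicit in SMILES; fill each atom to its normal valence:
  5 × C: 1 H each → 5
  5 × O: no H
  4 × C: 3 H each → 12
  4 × C: 2 H each → 8
  4 × C: no H
  2 × N: no H
  1 × N: 2 H
  Total hydrogens = 27.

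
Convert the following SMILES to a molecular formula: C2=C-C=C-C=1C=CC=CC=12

C10H8

Heavy atoms from the SMILES: 10 C.
Implicit hydrogens by atom environment:
  8 × C (aromatic): 1 H each → 8
  2 × C (aromatic): no H
  Total hydrogens = 8.
Molecular formula: C10H8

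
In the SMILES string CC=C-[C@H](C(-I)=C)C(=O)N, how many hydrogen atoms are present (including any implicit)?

10

Hydrogens are implicit in SMILES; fill each atom to its normal valence:
  3 × C: 1 H each → 3
  2 × C: no H
  1 × C: 3 H
  1 × C: 2 H
  1 × I: no H
  1 × N: 2 H
  1 × O: no H
  Total hydrogens = 10.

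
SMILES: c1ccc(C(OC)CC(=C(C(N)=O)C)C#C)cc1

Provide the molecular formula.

Heavy atoms from the SMILES: 15 C, 1 N, 2 O.
Implicit hydrogens by atom environment:
  5 × C (aromatic): 1 H each → 5
  4 × C: no H
  2 × C: 3 H each → 6
  2 × C: 1 H each → 2
  2 × O: no H
  1 × C: 2 H
  1 × C (aromatic): no H
  1 × N: 2 H
  Total hydrogens = 17.
Molecular formula: C15H17NO2

C15H17NO2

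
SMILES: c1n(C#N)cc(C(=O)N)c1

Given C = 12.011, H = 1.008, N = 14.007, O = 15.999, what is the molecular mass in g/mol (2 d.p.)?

Molecular formula: C6H5N3O.
M = 6×12.011 + 5×1.008 + 3×14.007 + 1×15.999 = 135.13 g/mol.

135.13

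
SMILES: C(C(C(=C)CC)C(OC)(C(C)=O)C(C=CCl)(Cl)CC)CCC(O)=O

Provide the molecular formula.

C18H28Cl2O4

Heavy atoms from the SMILES: 18 C, 2 Cl, 4 O.
Implicit hydrogens by atom environment:
  6 × C: 2 H each → 12
  5 × C: no H
  4 × C: 3 H each → 12
  3 × C: 1 H each → 3
  3 × O: no H
  2 × Cl: no H
  1 × O: 1 H
  Total hydrogens = 28.
Molecular formula: C18H28Cl2O4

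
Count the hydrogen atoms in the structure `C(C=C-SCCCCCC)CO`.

Hydrogens are implicit in SMILES; fill each atom to its normal valence:
  7 × C: 2 H each → 14
  2 × C: 1 H each → 2
  1 × C: 3 H
  1 × O: 1 H
  1 × S: no H
  Total hydrogens = 20.

20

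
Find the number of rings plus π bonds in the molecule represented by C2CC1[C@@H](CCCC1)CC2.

Molecular formula from the SMILES: C10H18.
DoU = (2C + 2 + N − H − X)/2 = (2·10 + 2 + 0 − 18 − 0)/2 = 4/2 = 2.
(Structurally: 2 ring(s) + 0 π bond(s) = 2.)

2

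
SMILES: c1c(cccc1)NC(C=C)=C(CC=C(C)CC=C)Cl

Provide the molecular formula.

Heavy atoms from the SMILES: 17 C, 1 Cl, 1 N.
Implicit hydrogens by atom environment:
  5 × C (aromatic): 1 H each → 5
  4 × C: 2 H each → 8
  3 × C: 1 H each → 3
  3 × C: no H
  1 × C: 3 H
  1 × C (aromatic): no H
  1 × Cl: no H
  1 × N: 1 H
  Total hydrogens = 20.
Molecular formula: C17H20ClN

C17H20ClN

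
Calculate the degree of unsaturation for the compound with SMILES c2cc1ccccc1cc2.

7

Molecular formula from the SMILES: C10H8.
DoU = (2C + 2 + N − H − X)/2 = (2·10 + 2 + 0 − 8 − 0)/2 = 14/2 = 7.
(Structurally: 2 ring(s) + 5 π bond(s) = 7.)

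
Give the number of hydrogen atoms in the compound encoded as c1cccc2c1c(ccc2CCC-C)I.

Hydrogens are implicit in SMILES; fill each atom to its normal valence:
  6 × C (aromatic): 1 H each → 6
  4 × C (aromatic): no H
  3 × C: 2 H each → 6
  1 × C: 3 H
  1 × I: no H
  Total hydrogens = 15.

15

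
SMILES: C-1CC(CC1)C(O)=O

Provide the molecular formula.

Heavy atoms from the SMILES: 6 C, 2 O.
Implicit hydrogens by atom environment:
  4 × C: 2 H each → 8
  1 × C: 1 H
  1 × C: no H
  1 × O: 1 H
  1 × O: no H
  Total hydrogens = 10.
Molecular formula: C6H10O2

C6H10O2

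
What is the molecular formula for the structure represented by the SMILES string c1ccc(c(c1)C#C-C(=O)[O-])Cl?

C9H4ClO2-

Heavy atoms from the SMILES: 9 C, 1 Cl, 2 O.
Implicit hydrogens by atom environment:
  4 × C (aromatic): 1 H each → 4
  3 × C: no H
  2 × C (aromatic): no H
  1 × Cl: no H
  1 × O: no H
  1 × O (charge -1): no H
  Total hydrogens = 4.
Net charge -1.
Molecular formula: C9H4ClO2-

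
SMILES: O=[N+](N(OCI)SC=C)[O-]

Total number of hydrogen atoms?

Hydrogens are implicit in SMILES; fill each atom to its normal valence:
  2 × C: 2 H each → 4
  2 × O: no H
  1 × C: 1 H
  1 × I: no H
  1 × N: no H
  1 × N (charge +1): no H
  1 × O (charge -1): no H
  1 × S: no H
  Total hydrogens = 5.

5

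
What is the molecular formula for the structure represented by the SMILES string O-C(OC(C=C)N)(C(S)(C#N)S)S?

C6H10N2O2S3

Heavy atoms from the SMILES: 6 C, 2 N, 2 O, 3 S.
Implicit hydrogens by atom environment:
  3 × C: no H
  3 × S: 1 H each → 3
  2 × C: 1 H each → 2
  1 × C: 2 H
  1 × N: 2 H
  1 × N: no H
  1 × O: 1 H
  1 × O: no H
  Total hydrogens = 10.
Molecular formula: C6H10N2O2S3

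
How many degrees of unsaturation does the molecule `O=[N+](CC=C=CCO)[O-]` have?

3

Molecular formula from the SMILES: C5H7NO3.
DoU = (2C + 2 + N − H − X)/2 = (2·5 + 2 + 1 − 7 − 0)/2 = 6/2 = 3.
(Structurally: 0 ring(s) + 3 π bond(s) = 3.)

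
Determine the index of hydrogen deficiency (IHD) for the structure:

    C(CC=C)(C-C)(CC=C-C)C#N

4

Molecular formula from the SMILES: C11H17N.
DoU = (2C + 2 + N − H − X)/2 = (2·11 + 2 + 1 − 17 − 0)/2 = 8/2 = 4.
(Structurally: 0 ring(s) + 4 π bond(s) = 4.)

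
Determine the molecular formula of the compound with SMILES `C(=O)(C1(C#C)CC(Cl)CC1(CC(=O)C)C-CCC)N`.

C15H22ClNO2

Heavy atoms from the SMILES: 15 C, 1 Cl, 1 N, 2 O.
Implicit hydrogens by atom environment:
  6 × C: 2 H each → 12
  5 × C: no H
  2 × C: 3 H each → 6
  2 × C: 1 H each → 2
  2 × O: no H
  1 × Cl: no H
  1 × N: 2 H
  Total hydrogens = 22.
Molecular formula: C15H22ClNO2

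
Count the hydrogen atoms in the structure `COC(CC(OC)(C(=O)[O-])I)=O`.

8

Hydrogens are implicit in SMILES; fill each atom to its normal valence:
  4 × O: no H
  3 × C: no H
  2 × C: 3 H each → 6
  1 × C: 2 H
  1 × I: no H
  1 × O (charge -1): no H
  Total hydrogens = 8.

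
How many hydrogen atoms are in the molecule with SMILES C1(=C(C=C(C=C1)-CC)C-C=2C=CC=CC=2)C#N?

15

Hydrogens are implicit in SMILES; fill each atom to its normal valence:
  8 × C (aromatic): 1 H each → 8
  4 × C (aromatic): no H
  2 × C: 2 H each → 4
  1 × C: 3 H
  1 × C: no H
  1 × N: no H
  Total hydrogens = 15.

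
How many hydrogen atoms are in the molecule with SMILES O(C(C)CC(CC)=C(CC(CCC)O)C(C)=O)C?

28

Hydrogens are implicit in SMILES; fill each atom to its normal valence:
  5 × C: 3 H each → 15
  5 × C: 2 H each → 10
  3 × C: no H
  2 × C: 1 H each → 2
  2 × O: no H
  1 × O: 1 H
  Total hydrogens = 28.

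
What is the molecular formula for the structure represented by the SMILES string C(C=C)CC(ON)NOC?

C6H14N2O2

Heavy atoms from the SMILES: 6 C, 2 N, 2 O.
Implicit hydrogens by atom environment:
  3 × C: 2 H each → 6
  2 × C: 1 H each → 2
  2 × O: no H
  1 × C: 3 H
  1 × N: 2 H
  1 × N: 1 H
  Total hydrogens = 14.
Molecular formula: C6H14N2O2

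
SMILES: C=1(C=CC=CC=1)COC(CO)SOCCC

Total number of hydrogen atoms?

18

Hydrogens are implicit in SMILES; fill each atom to its normal valence:
  5 × C (aromatic): 1 H each → 5
  4 × C: 2 H each → 8
  2 × O: no H
  1 × C: 3 H
  1 × C: 1 H
  1 × C (aromatic): no H
  1 × O: 1 H
  1 × S: no H
  Total hydrogens = 18.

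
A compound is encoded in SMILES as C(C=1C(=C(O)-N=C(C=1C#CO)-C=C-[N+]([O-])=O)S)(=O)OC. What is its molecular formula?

C11H8N2O6S

Heavy atoms from the SMILES: 11 C, 2 N, 6 O, 1 S.
Implicit hydrogens by atom environment:
  5 × C (aromatic): no H
  3 × C: no H
  3 × O: no H
  2 × C: 1 H each → 2
  2 × O: 1 H each → 2
  1 × C: 3 H
  1 × N (aromatic): no H
  1 × N (charge +1): no H
  1 × O (charge -1): no H
  1 × S: 1 H
  Total hydrogens = 8.
Molecular formula: C11H8N2O6S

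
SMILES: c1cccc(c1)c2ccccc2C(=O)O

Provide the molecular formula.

Heavy atoms from the SMILES: 13 C, 2 O.
Implicit hydrogens by atom environment:
  9 × C (aromatic): 1 H each → 9
  3 × C (aromatic): no H
  1 × C: no H
  1 × O: 1 H
  1 × O: no H
  Total hydrogens = 10.
Molecular formula: C13H10O2

C13H10O2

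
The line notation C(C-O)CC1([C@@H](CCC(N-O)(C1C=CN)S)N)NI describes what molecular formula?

Heavy atoms from the SMILES: 11 C, 1 I, 4 N, 2 O, 1 S.
Implicit hydrogens by atom environment:
  5 × C: 2 H each → 10
  4 × C: 1 H each → 4
  2 × C: no H
  2 × N: 2 H each → 4
  2 × N: 1 H each → 2
  2 × O: 1 H each → 2
  1 × I: no H
  1 × S: 1 H
  Total hydrogens = 23.
Molecular formula: C11H23IN4O2S

C11H23IN4O2S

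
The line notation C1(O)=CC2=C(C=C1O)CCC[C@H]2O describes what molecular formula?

Heavy atoms from the SMILES: 10 C, 3 O.
Implicit hydrogens by atom environment:
  4 × C (aromatic): no H
  3 × C: 2 H each → 6
  3 × O: 1 H each → 3
  2 × C (aromatic): 1 H each → 2
  1 × C: 1 H
  Total hydrogens = 12.
Molecular formula: C10H12O3

C10H12O3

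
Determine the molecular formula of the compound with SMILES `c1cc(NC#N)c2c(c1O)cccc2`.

Heavy atoms from the SMILES: 11 C, 2 N, 1 O.
Implicit hydrogens by atom environment:
  6 × C (aromatic): 1 H each → 6
  4 × C (aromatic): no H
  1 × C: no H
  1 × N: 1 H
  1 × N: no H
  1 × O: 1 H
  Total hydrogens = 8.
Molecular formula: C11H8N2O

C11H8N2O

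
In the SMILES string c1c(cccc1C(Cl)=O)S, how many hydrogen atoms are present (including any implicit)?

5

Hydrogens are implicit in SMILES; fill each atom to its normal valence:
  4 × C (aromatic): 1 H each → 4
  2 × C (aromatic): no H
  1 × C: no H
  1 × Cl: no H
  1 × O: no H
  1 × S: 1 H
  Total hydrogens = 5.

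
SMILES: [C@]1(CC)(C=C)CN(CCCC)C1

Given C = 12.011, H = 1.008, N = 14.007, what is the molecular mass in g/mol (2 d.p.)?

Molecular formula: C11H21N.
M = 11×12.011 + 21×1.008 + 1×14.007 = 167.30 g/mol.

167.30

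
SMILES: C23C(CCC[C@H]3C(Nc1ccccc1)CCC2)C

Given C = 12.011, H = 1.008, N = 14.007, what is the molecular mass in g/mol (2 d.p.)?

Molecular formula: C17H25N.
M = 17×12.011 + 25×1.008 + 1×14.007 = 243.39 g/mol.

243.39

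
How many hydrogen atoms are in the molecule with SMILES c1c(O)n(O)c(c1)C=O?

Hydrogens are implicit in SMILES; fill each atom to its normal valence:
  2 × C (aromatic): 1 H each → 2
  2 × C (aromatic): no H
  2 × O: 1 H each → 2
  1 × C: 1 H
  1 × N (aromatic): no H
  1 × O: no H
  Total hydrogens = 5.

5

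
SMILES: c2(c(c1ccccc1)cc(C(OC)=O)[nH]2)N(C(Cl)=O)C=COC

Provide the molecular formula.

C16H15ClN2O4

Heavy atoms from the SMILES: 16 C, 1 Cl, 2 N, 4 O.
Implicit hydrogens by atom environment:
  6 × C (aromatic): 1 H each → 6
  4 × C (aromatic): no H
  4 × O: no H
  2 × C: 3 H each → 6
  2 × C: 1 H each → 2
  2 × C: no H
  1 × Cl: no H
  1 × N (aromatic): 1 H
  1 × N: no H
  Total hydrogens = 15.
Molecular formula: C16H15ClN2O4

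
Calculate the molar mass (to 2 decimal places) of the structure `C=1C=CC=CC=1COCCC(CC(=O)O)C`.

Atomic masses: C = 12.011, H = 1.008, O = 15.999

Molecular formula: C13H18O3.
M = 13×12.011 + 18×1.008 + 3×15.999 = 222.28 g/mol.

222.28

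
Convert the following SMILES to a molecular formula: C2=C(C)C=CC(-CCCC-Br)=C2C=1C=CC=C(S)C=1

C17H19BrS

Heavy atoms from the SMILES: 1 Br, 17 C, 1 S.
Implicit hydrogens by atom environment:
  7 × C (aromatic): 1 H each → 7
  5 × C (aromatic): no H
  4 × C: 2 H each → 8
  1 × Br: no H
  1 × C: 3 H
  1 × S: 1 H
  Total hydrogens = 19.
Molecular formula: C17H19BrS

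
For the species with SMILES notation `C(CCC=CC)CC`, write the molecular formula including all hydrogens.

C8H16

Heavy atoms from the SMILES: 8 C.
Implicit hydrogens by atom environment:
  4 × C: 2 H each → 8
  2 × C: 3 H each → 6
  2 × C: 1 H each → 2
  Total hydrogens = 16.
Molecular formula: C8H16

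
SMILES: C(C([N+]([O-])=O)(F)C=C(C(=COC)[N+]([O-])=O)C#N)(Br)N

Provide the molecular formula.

Heavy atoms from the SMILES: 1 Br, 8 C, 1 F, 4 N, 5 O.
Implicit hydrogens by atom environment:
  4 × C: no H
  3 × C: 1 H each → 3
  3 × O: no H
  2 × N (charge +1): no H
  2 × O (charge -1): no H
  1 × Br: no H
  1 × C: 3 H
  1 × F: no H
  1 × N: 2 H
  1 × N: no H
  Total hydrogens = 8.
Molecular formula: C8H8BrFN4O5

C8H8BrFN4O5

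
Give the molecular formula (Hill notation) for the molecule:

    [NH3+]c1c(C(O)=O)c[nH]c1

Heavy atoms from the SMILES: 5 C, 2 N, 2 O.
Implicit hydrogens by atom environment:
  2 × C (aromatic): 1 H each → 2
  2 × C (aromatic): no H
  1 × C: no H
  1 × N (charge +1): 3 H
  1 × N (aromatic): 1 H
  1 × O: 1 H
  1 × O: no H
  Total hydrogens = 7.
Net charge +1.
Molecular formula: C5H7N2O2+

C5H7N2O2+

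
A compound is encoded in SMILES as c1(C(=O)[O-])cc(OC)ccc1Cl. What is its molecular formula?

C8H6ClO3-

Heavy atoms from the SMILES: 8 C, 1 Cl, 3 O.
Implicit hydrogens by atom environment:
  3 × C (aromatic): 1 H each → 3
  3 × C (aromatic): no H
  2 × O: no H
  1 × C: 3 H
  1 × C: no H
  1 × Cl: no H
  1 × O (charge -1): no H
  Total hydrogens = 6.
Net charge -1.
Molecular formula: C8H6ClO3-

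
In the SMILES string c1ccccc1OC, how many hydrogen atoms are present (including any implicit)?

Hydrogens are implicit in SMILES; fill each atom to its normal valence:
  5 × C (aromatic): 1 H each → 5
  1 × C: 3 H
  1 × C (aromatic): no H
  1 × O: no H
  Total hydrogens = 8.

8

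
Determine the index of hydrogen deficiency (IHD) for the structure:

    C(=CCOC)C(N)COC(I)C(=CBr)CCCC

2

Molecular formula from the SMILES: C13H23BrINO2.
DoU = (2C + 2 + N − H − X)/2 = (2·13 + 2 + 1 − 23 − 2)/2 = 4/2 = 2.
(Structurally: 0 ring(s) + 2 π bond(s) = 2.)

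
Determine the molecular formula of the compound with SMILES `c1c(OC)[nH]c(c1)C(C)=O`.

C7H9NO2

Heavy atoms from the SMILES: 7 C, 1 N, 2 O.
Implicit hydrogens by atom environment:
  2 × C: 3 H each → 6
  2 × C (aromatic): 1 H each → 2
  2 × C (aromatic): no H
  2 × O: no H
  1 × C: no H
  1 × N (aromatic): 1 H
  Total hydrogens = 9.
Molecular formula: C7H9NO2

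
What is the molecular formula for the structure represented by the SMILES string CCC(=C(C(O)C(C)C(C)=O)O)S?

C9H16O3S

Heavy atoms from the SMILES: 9 C, 3 O, 1 S.
Implicit hydrogens by atom environment:
  3 × C: 3 H each → 9
  3 × C: no H
  2 × C: 1 H each → 2
  2 × O: 1 H each → 2
  1 × C: 2 H
  1 × O: no H
  1 × S: 1 H
  Total hydrogens = 16.
Molecular formula: C9H16O3S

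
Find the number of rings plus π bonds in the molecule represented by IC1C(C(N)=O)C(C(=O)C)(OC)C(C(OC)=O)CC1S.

4

Molecular formula from the SMILES: C12H18INO5S.
DoU = (2C + 2 + N − H − X)/2 = (2·12 + 2 + 1 − 18 − 1)/2 = 8/2 = 4.
(Structurally: 1 ring(s) + 3 π bond(s) = 4.)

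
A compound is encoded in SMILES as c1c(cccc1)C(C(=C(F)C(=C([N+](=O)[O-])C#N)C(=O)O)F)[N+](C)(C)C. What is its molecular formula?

Heavy atoms from the SMILES: 16 C, 2 F, 3 N, 4 O.
Implicit hydrogens by atom environment:
  6 × C: no H
  5 × C (aromatic): 1 H each → 5
  3 × C: 3 H each → 9
  2 × F: no H
  2 × N (charge +1): no H
  2 × O: no H
  1 × C: 1 H
  1 × C (aromatic): no H
  1 × N: no H
  1 × O: 1 H
  1 × O (charge -1): no H
  Total hydrogens = 16.
Net charge +1.
Molecular formula: C16H16F2N3O4+

C16H16F2N3O4+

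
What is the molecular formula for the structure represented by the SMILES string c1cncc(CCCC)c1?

Heavy atoms from the SMILES: 9 C, 1 N.
Implicit hydrogens by atom environment:
  4 × C (aromatic): 1 H each → 4
  3 × C: 2 H each → 6
  1 × C: 3 H
  1 × C (aromatic): no H
  1 × N (aromatic): no H
  Total hydrogens = 13.
Molecular formula: C9H13N

C9H13N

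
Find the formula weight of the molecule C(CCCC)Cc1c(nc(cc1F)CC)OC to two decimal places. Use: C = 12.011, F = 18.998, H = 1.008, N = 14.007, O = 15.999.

239.33

Molecular formula: C14H22FNO.
M = 14×12.011 + 1×18.998 + 22×1.008 + 1×14.007 + 1×15.999 = 239.33 g/mol.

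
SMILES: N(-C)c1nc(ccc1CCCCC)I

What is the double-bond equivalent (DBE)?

4

Molecular formula from the SMILES: C11H17IN2.
DoU = (2C + 2 + N − H − X)/2 = (2·11 + 2 + 2 − 17 − 1)/2 = 8/2 = 4.
(Structurally: 1 ring(s) + 3 π bond(s) = 4.)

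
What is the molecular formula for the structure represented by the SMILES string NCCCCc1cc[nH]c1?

C8H14N2

Heavy atoms from the SMILES: 8 C, 2 N.
Implicit hydrogens by atom environment:
  4 × C: 2 H each → 8
  3 × C (aromatic): 1 H each → 3
  1 × C (aromatic): no H
  1 × N: 2 H
  1 × N (aromatic): 1 H
  Total hydrogens = 14.
Molecular formula: C8H14N2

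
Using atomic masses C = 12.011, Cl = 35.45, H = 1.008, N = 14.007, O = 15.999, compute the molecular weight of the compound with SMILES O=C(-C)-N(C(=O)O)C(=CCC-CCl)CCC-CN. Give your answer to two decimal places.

Molecular formula: C12H21ClN2O3.
M = 12×12.011 + 1×35.45 + 21×1.008 + 2×14.007 + 3×15.999 = 276.76 g/mol.

276.76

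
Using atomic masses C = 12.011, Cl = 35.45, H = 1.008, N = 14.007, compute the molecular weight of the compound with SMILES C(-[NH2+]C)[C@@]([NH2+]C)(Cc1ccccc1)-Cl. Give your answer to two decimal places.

214.74

Molecular formula: [C11H19ClN2]2+.
M = 11×12.011 + 1×35.45 + 19×1.008 + 2×14.007 = 214.74 g/mol.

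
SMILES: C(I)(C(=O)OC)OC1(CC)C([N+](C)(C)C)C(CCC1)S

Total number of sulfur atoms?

The symbol for sulfur appears 1 time in the SMILES.

1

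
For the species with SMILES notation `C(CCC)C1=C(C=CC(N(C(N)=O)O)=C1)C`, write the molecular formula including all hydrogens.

Heavy atoms from the SMILES: 12 C, 2 N, 2 O.
Implicit hydrogens by atom environment:
  3 × C: 2 H each → 6
  3 × C (aromatic): 1 H each → 3
  3 × C (aromatic): no H
  2 × C: 3 H each → 6
  1 × C: no H
  1 × N: 2 H
  1 × N: no H
  1 × O: 1 H
  1 × O: no H
  Total hydrogens = 18.
Molecular formula: C12H18N2O2

C12H18N2O2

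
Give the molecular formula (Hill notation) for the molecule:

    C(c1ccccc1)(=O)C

C8H8O

Heavy atoms from the SMILES: 8 C, 1 O.
Implicit hydrogens by atom environment:
  5 × C (aromatic): 1 H each → 5
  1 × C: 3 H
  1 × C (aromatic): no H
  1 × C: no H
  1 × O: no H
  Total hydrogens = 8.
Molecular formula: C8H8O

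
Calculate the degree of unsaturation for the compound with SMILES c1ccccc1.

4

Molecular formula from the SMILES: C6H6.
DoU = (2C + 2 + N − H − X)/2 = (2·6 + 2 + 0 − 6 − 0)/2 = 8/2 = 4.
(Structurally: 1 ring(s) + 3 π bond(s) = 4.)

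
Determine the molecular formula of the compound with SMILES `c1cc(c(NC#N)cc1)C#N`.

Heavy atoms from the SMILES: 8 C, 3 N.
Implicit hydrogens by atom environment:
  4 × C (aromatic): 1 H each → 4
  2 × C (aromatic): no H
  2 × C: no H
  2 × N: no H
  1 × N: 1 H
  Total hydrogens = 5.
Molecular formula: C8H5N3

C8H5N3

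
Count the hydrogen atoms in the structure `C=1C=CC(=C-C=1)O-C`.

Hydrogens are implicit in SMILES; fill each atom to its normal valence:
  5 × C (aromatic): 1 H each → 5
  1 × C: 3 H
  1 × C (aromatic): no H
  1 × O: no H
  Total hydrogens = 8.

8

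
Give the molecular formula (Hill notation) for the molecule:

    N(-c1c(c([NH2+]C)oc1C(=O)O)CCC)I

Heavy atoms from the SMILES: 9 C, 1 I, 2 N, 3 O.
Implicit hydrogens by atom environment:
  4 × C (aromatic): no H
  2 × C: 3 H each → 6
  2 × C: 2 H each → 4
  1 × C: no H
  1 × I: no H
  1 × N (charge +1): 2 H
  1 × N: 1 H
  1 × O: 1 H
  1 × O (aromatic): no H
  1 × O: no H
  Total hydrogens = 14.
Net charge +1.
Molecular formula: C9H14IN2O3+

C9H14IN2O3+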